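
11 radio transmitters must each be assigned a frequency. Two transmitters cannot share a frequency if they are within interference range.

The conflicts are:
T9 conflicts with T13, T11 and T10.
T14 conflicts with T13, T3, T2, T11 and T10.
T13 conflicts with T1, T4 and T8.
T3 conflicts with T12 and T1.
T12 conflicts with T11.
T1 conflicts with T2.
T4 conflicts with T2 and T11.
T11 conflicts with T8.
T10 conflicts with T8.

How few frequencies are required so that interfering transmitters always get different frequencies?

T9 and T11 conflict, so at least 2 frequencies are needed.
2 frequencies suffice: frequency 1 → {T13, T3, T2, T11, T10}; frequency 2 → {T9, T14, T12, T1, T4, T8}. No two conflicting transmitters share a frequency.

2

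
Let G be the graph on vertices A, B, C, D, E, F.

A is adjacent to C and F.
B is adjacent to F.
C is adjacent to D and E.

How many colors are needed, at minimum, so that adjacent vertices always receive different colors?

C and E are adjacent, so at least 2 colors are needed.
2 colors suffice: color red → {C, F}; color blue → {A, B, D, E}. No two adjacent vertices share a color.

2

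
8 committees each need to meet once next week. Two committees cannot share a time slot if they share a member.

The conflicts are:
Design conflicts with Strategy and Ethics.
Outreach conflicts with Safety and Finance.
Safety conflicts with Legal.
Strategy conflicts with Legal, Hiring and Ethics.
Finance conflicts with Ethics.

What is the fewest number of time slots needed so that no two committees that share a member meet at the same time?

Design, Strategy, Ethics all conflict with each other, so at least 3 time slots are needed.
Using 3 time slots: Design=3, Outreach=2, Safety=1, Strategy=1, Legal=2, Finance=1, Hiring=2, Ethics=2. No two conflicting committees share a time slot.

3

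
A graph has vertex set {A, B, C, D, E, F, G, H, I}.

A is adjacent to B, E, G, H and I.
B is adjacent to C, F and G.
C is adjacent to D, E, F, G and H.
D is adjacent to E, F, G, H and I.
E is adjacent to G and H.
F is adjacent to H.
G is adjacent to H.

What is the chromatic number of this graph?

5

C, D, E, G, H are pairwise adjacent (a clique of size 5), so at least 5 colors are needed.
5 colors suffice: color 1 → {B, H, I}; color 2 → {A, C}; color 3 → {F, G}; color 4 → {D}; color 5 → {E}. Each edge has distinct colors on its endpoints.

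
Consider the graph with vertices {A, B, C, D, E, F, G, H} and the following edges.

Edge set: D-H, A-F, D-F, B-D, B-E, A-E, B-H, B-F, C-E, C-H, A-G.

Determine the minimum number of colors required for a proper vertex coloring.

B, D, F are pairwise adjacent, so at least 3 colors are needed.
3 colors suffice: color 1 → {A, B, C}; color 2 → {E, F, G, H}; color 3 → {D}. Each edge has distinct colors on its endpoints.

3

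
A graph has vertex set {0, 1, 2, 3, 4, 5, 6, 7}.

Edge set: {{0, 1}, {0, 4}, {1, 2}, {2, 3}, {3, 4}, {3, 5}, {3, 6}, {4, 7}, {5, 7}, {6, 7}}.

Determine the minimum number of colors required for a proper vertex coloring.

3

The cycle 3-2-1-0-4-3 has odd length 5, so it cannot be 2-colored; at least 3 colors are needed.
3 colors suffice: 0=c, 1=a, 2=b, 3=a, 4=b, 5=b, 6=b, 7=a. Each edge has distinct colors on its endpoints.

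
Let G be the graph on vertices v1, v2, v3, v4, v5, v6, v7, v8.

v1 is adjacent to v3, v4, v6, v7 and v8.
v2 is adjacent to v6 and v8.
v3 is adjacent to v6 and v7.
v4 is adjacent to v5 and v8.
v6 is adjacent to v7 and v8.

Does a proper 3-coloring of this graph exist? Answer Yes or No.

No

v1, v3, v6, v7 are mutually adjacent (a clique of size 4), so at least 4 colors are needed.
So 3 colors are not enough.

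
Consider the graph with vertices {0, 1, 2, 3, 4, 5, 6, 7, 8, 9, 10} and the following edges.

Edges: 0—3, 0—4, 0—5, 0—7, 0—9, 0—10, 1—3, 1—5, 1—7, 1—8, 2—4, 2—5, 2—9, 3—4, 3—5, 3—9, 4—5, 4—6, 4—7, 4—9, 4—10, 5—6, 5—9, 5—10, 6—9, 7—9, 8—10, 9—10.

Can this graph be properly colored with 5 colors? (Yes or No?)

Yes

The chromatic number is 5. 0, 4, 5, 9, 10 are mutually adjacent (a clique of size 5), so at least 5 colors are needed.
5 colors suffice: color a → {5, 7, 8}; color b → {1, 9}; color c → {4}; color d → {0, 2, 6}; color e → {3, 10}.
That is already a proper 5-coloring.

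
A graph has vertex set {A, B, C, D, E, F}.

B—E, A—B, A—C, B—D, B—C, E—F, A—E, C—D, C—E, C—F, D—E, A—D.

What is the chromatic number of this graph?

5

A, B, C, D, E are pairwise adjacent (a clique of size 5), so at least 5 colors are needed.
5 colors suffice: color 1 → {E}; color 2 → {C}; color 3 → {B, F}; color 4 → {D}; color 5 → {A}. Each edge has distinct colors on its endpoints.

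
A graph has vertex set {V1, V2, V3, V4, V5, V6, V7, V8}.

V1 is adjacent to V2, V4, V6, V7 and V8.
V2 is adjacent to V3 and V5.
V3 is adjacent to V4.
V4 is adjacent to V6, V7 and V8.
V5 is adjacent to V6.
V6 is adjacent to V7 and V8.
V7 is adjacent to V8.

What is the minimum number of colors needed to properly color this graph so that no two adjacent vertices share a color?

5

V1, V4, V6, V7, V8 are mutually adjacent (a clique of size 5), so at least 5 colors are needed.
A valid assignment using 5 colors: V1=1, V2=2, V3=1, V4=3, V5=1, V6=2, V7=4, V8=5. No two adjacent vertices share a color.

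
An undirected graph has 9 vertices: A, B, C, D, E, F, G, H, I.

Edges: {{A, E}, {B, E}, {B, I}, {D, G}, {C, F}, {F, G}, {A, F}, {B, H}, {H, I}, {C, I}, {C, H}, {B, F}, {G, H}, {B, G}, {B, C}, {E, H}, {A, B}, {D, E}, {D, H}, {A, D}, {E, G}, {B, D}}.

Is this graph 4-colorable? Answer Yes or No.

No

B, D, E, G, H are mutually adjacent (a clique of size 5), so at least 5 colors are needed.
So 4 colors are not enough.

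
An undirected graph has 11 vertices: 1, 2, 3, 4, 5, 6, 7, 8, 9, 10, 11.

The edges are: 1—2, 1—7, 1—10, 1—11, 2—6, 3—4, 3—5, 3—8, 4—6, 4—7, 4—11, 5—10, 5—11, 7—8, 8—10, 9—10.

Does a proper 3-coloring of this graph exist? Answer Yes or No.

Yes

The chromatic number is 3. The cycle 7-4-6-2-1-7 has odd length 5, so it cannot be 2-colored; at least 3 colors are needed.
One proper 3-coloring: 1=b, 2=a, 3=c, 4=a, 5=b, 6=b, 7=c, 8=b, 9=b, 10=a, 11=c.
That is already a proper 3-coloring.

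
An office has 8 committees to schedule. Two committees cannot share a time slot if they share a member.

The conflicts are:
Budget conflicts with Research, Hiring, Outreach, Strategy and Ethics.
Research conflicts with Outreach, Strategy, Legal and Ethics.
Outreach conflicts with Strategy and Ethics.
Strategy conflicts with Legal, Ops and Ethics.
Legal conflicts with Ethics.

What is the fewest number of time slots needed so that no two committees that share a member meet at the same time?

5

Budget, Research, Outreach, Strategy, Ethics all conflict with each other, so at least 5 time slots are needed.
Using 5 time slots: Budget=3, Research=4, Hiring=1, Outreach=5, Strategy=1, Legal=3, Ops=2, Ethics=2. Every pair that conflicts lands in different time slots.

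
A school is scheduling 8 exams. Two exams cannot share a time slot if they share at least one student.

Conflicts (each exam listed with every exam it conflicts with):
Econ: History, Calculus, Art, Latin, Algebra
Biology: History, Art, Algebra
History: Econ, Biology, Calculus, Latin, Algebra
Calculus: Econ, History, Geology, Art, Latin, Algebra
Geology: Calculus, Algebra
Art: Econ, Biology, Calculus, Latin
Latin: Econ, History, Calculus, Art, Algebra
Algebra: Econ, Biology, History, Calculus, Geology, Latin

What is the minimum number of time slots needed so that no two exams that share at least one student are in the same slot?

Econ, History, Calculus, Latin, Algebra pairwise conflict, so at least 5 time slots are needed.
Using 5 time slots: Econ=3, Biology=1, History=4, Calculus=1, Geology=3, Art=2, Latin=5, Algebra=2. No two conflicting exams share a time slot.

5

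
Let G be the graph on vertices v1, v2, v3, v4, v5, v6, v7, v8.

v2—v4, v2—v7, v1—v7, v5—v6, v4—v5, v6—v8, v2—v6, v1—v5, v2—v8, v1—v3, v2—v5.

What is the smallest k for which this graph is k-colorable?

3

v2, v5, v6 are mutually adjacent, so at least 3 colors are needed.
3 colors suffice: color 1 → {v1, v2}; color 2 → {v3, v5, v7, v8}; color 3 → {v4, v6}. No two adjacent vertices share a color.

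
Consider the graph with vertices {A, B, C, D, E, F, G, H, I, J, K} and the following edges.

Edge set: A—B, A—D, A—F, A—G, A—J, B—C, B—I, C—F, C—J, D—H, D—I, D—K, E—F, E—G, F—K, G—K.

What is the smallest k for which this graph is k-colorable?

2

E and F are adjacent, so at least 2 colors are needed.
2 colors suffice: color 1 → {A, C, E, H, I, K}; color 2 → {B, D, F, G, J}. No two adjacent vertices share a color.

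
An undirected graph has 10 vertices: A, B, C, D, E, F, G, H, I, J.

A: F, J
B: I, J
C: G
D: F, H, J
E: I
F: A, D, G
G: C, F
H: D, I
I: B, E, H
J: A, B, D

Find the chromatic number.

The cycle J-B-I-H-D-J has odd length 5, so it cannot be 2-colored; at least 3 colors are needed.
One proper 3-coloring: A=red, B=green, C=blue, D=red, E=blue, F=blue, G=red, H=blue, I=red, J=blue. Every edge joins two different colors.

3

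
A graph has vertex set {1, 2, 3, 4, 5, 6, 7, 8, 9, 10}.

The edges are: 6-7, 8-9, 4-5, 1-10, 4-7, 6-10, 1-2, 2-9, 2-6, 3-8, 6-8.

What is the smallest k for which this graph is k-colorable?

6 and 10 are adjacent, so at least 2 colors are needed.
A valid assignment using 2 colors: 1=a, 2=b, 3=a, 4=a, 5=b, 6=a, 7=b, 8=b, 9=a, 10=b. Each edge has distinct colors on its endpoints.

2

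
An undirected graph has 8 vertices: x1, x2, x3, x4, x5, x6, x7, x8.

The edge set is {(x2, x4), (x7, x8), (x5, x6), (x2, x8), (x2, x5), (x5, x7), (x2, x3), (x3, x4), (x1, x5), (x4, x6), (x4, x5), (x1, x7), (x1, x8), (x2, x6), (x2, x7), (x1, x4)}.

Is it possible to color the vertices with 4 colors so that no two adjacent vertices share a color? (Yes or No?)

The chromatic number is 4. x2, x4, x5, x6 are mutually adjacent (a clique of size 4), so at least 4 colors are needed.
A valid assignment using 4 colors: x1=1, x2=1, x3=2, x4=3, x5=2, x6=4, x7=3, x8=2.
That is already a proper 4-coloring.

Yes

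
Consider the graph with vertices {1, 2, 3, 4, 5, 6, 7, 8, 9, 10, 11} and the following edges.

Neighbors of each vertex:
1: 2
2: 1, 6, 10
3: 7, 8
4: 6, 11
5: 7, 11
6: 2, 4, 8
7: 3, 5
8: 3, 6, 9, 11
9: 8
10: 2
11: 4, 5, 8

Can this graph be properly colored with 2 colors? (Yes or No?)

The cycle 11-8-3-7-5-11 has odd length 5, so it cannot be 2-colored; at least 3 colors are needed.
So 2 colors are not enough.

No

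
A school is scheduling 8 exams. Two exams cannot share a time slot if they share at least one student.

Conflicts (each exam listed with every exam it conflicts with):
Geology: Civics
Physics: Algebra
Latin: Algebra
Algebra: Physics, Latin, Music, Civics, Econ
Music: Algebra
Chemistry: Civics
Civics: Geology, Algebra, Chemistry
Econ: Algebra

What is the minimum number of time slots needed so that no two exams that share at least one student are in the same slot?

Algebra and Music conflict, so at least 2 time slots are needed.
2 time slots suffice: time slot 1 → {Geology, Algebra, Chemistry}; time slot 2 → {Physics, Latin, Music, Civics, Econ}. No two conflicting exams share a time slot.

2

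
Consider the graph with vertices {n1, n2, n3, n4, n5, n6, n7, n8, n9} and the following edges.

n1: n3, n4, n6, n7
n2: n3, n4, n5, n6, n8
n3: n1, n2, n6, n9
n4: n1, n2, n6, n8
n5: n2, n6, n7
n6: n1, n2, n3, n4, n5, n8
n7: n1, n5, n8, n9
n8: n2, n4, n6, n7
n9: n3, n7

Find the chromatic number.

n2, n4, n6, n8 are mutually adjacent (a clique of size 4), so at least 4 colors are needed.
4 colors suffice: color 1 → {n6, n7}; color 2 → {n1, n2, n9}; color 3 → {n3, n5, n8}; color 4 → {n4}. No two adjacent vertices share a color.

4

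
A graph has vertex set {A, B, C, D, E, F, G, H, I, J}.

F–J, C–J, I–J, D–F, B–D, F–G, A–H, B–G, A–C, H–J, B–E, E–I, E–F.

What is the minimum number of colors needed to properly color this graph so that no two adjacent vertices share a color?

I and J are adjacent, so at least 2 colors are needed.
One proper 2-coloring: A=1, B=2, C=2, D=1, E=1, F=2, G=1, H=2, I=2, J=1. No two adjacent vertices share a color.

2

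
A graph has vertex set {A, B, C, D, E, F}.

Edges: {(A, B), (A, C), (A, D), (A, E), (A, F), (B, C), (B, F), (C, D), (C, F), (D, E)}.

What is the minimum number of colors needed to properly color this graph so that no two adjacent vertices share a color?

A, B, C, F form a clique, so at least 4 colors are needed.
4 colors suffice: color 1 → {A}; color 2 → {C, E}; color 3 → {B, D}; color 4 → {F}. No two adjacent vertices share a color.

4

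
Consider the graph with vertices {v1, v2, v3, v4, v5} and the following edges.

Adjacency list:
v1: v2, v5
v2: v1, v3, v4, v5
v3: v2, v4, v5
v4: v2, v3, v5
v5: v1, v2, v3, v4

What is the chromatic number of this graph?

4

v2, v3, v4, v5 are pairwise adjacent (a clique of size 4), so at least 4 colors are needed.
A valid assignment using 4 colors: v1=green, v2=blue, v3=green, v4=yellow, v5=red. Each edge has distinct colors on its endpoints.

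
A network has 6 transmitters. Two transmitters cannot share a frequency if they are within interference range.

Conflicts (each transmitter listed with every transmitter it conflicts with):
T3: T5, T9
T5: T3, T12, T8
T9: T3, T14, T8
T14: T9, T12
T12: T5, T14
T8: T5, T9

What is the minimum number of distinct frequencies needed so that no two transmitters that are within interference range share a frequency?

3

The cycle T12-T14-T9-T3-T5-T12 has odd length 5, so it cannot be 2-colored; at least 3 frequencies are needed.
A valid assignment using 3 frequencies: T3=2, T5=1, T9=1, T14=2, T12=3, T8=2. No two conflicting transmitters share a frequency.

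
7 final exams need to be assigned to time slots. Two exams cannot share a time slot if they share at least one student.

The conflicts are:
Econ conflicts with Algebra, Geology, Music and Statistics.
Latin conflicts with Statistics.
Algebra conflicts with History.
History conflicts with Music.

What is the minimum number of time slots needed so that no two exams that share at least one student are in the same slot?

Econ and Statistics conflict, so at least 2 time slots are needed.
Using 2 time slots: Econ=1, Latin=1, Algebra=2, History=1, Geology=2, Music=2, Statistics=2. No two conflicting exams share a time slot.

2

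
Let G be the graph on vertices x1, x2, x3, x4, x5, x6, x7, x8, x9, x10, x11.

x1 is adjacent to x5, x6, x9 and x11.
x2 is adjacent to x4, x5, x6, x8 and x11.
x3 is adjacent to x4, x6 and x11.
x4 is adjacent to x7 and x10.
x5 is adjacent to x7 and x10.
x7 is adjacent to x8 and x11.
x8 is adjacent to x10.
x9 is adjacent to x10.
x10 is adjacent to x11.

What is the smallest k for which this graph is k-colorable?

x1 and x6 are adjacent, so at least 2 colors are needed.
2 colors suffice: color 1 → {x1, x2, x3, x7, x10}; color 2 → {x4, x5, x6, x8, x9, x11}. No two adjacent vertices share a color.

2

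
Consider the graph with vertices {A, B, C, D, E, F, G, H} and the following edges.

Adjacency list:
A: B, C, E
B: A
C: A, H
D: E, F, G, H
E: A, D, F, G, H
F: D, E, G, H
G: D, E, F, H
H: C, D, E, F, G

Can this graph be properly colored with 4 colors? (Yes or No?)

D, E, F, G, H are pairwise adjacent (a clique of size 5), so at least 5 colors are needed.
So 4 colors are not enough.

No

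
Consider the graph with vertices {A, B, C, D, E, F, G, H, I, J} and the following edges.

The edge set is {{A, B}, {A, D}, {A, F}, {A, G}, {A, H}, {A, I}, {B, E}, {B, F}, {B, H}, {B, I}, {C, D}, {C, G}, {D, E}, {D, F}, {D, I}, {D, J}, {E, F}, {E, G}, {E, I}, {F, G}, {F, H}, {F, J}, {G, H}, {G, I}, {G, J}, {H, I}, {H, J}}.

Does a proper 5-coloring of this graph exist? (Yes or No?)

The chromatic number is 4. A, B, H, I form a clique, so at least 4 colors are needed.
One proper 4-coloring: A=3, B=1, C=2, D=1, E=3, F=2, G=1, H=4, I=2, J=3.
Since 5 ≥ 4, a proper 5-coloring certainly exists.

Yes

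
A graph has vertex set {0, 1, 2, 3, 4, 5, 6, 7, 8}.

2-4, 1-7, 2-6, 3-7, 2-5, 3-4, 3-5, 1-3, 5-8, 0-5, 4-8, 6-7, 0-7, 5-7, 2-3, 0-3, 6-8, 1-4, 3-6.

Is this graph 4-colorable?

Yes

The chromatic number is 4. 0, 3, 5, 7 are mutually adjacent (a clique of size 4), so at least 4 colors are needed.
A valid assignment using 4 colors: 0=d, 1=d, 2=c, 3=a, 4=b, 5=b, 6=b, 7=c, 8=a.
That is already a proper 4-coloring.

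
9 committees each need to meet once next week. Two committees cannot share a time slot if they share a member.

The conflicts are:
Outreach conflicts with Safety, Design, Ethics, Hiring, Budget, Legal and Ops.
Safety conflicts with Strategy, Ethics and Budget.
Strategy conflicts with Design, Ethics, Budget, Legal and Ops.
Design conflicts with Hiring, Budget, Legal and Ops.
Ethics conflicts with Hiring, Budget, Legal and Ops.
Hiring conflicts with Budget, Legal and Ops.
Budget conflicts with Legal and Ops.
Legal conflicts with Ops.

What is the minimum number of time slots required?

6

Outreach, Design, Hiring, Budget, Legal, Ops pairwise conflict, so at least 6 time slots are needed.
6 time slots suffice: time slot 1 → {Budget}; time slot 2 → {Safety, Ops}; time slot 3 → {Outreach, Strategy}; time slot 4 → {Design, Ethics}; time slot 5 → {Legal}; time slot 6 → {Hiring}. Each listed conflict is separated.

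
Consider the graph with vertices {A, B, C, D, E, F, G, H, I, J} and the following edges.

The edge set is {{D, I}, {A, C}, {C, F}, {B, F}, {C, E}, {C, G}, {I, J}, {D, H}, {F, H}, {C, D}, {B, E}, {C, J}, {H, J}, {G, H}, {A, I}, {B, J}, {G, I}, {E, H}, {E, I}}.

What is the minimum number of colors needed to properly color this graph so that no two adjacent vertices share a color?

2

G and I are adjacent, so at least 2 colors are needed.
One proper 2-coloring: A=2, B=1, C=1, D=2, E=2, F=2, G=2, H=1, I=1, J=2. Each edge has distinct colors on its endpoints.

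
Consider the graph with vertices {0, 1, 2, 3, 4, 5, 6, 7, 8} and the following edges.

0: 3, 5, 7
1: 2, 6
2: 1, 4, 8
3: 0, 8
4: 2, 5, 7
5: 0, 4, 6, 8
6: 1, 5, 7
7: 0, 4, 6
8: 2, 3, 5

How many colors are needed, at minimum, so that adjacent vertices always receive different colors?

3

The cycle 6-5-8-2-1-6 has odd length 5, so it cannot be 2-colored; at least 3 colors are needed.
One proper 3-coloring: 0=blue, 1=green, 2=red, 3=red, 4=blue, 5=red, 6=blue, 7=red, 8=blue. No two adjacent vertices share a color.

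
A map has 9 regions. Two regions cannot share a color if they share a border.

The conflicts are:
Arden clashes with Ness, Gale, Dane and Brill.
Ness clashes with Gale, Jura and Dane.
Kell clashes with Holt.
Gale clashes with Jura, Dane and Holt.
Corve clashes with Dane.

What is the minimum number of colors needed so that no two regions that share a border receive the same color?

4

Arden, Ness, Gale, Dane all conflict with each other, so at least 4 colors are needed.
A valid assignment using 4 colors: Arden=4, Ness=2, Kell=1, Gale=1, Jura=3, Corve=1, Dane=3, Holt=2, Brill=1. No two conflicting regions share a color.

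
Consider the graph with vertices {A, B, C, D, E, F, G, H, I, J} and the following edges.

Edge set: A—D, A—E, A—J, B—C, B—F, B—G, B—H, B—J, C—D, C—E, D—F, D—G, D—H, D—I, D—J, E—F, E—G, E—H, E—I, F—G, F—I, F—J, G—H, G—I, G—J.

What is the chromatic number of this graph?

4

E, F, G, I are mutually adjacent (a clique of size 4), so at least 4 colors are needed.
One proper 4-coloring: A=red, B=blue, C=red, D=blue, E=blue, F=green, G=red, H=green, I=yellow, J=yellow. No two adjacent vertices share a color.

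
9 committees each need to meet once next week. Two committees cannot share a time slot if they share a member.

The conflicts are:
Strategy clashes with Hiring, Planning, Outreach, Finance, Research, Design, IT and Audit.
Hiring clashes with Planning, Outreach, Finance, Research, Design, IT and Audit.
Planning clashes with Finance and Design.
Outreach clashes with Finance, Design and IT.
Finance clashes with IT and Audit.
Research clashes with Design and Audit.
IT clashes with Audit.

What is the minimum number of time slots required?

Strategy, Hiring, Outreach, Finance, IT all conflict with each other, so at least 5 time slots are needed.
A valid assignment using 5 time slots: Strategy=2, Hiring=1, Planning=4, Outreach=5, Finance=3, Research=4, Design=3, IT=4, Audit=5. Each listed conflict is separated.

5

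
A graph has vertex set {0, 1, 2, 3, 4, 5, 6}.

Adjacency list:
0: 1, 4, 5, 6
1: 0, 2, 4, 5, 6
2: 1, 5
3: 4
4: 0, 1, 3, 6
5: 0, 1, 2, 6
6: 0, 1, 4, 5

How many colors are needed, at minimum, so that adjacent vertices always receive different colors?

0, 1, 4, 6 are mutually adjacent (a clique of size 4), so at least 4 colors are needed.
One proper 4-coloring: 0=yellow, 1=red, 2=blue, 3=red, 4=green, 5=green, 6=blue. No two adjacent vertices share a color.

4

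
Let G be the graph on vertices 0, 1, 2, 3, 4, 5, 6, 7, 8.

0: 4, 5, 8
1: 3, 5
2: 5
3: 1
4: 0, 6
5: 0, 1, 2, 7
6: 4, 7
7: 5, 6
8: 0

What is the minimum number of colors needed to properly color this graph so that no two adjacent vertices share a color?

3

The cycle 6-4-0-5-7-6 has odd length 5, so it cannot be 2-colored; at least 3 colors are needed.
3 colors suffice: color red → {3, 5, 6, 8}; color blue → {0, 1, 2, 7}; color green → {4}. Each edge has distinct colors on its endpoints.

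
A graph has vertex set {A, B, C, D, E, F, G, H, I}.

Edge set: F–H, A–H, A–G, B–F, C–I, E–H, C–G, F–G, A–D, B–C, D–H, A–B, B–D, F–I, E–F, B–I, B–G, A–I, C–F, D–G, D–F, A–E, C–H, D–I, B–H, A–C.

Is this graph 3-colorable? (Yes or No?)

A, B, D, I form a clique, so at least 4 colors are needed.
So 3 colors are not enough.

No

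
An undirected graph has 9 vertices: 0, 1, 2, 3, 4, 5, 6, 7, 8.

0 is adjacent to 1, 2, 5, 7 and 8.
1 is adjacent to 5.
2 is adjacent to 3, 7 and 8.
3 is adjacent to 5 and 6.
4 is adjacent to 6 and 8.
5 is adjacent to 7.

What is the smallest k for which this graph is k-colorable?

0, 5, 7 form a triangle, so at least 3 colors are needed.
3 colors suffice: color red → {0, 3, 4}; color blue → {2, 5, 6}; color green → {1, 7, 8}. Each edge has distinct colors on its endpoints.

3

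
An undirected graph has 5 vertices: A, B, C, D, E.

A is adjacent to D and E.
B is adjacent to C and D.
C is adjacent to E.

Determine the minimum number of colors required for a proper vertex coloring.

3

The cycle B-C-E-A-D-B has odd length 5, so it cannot be 2-colored; at least 3 colors are needed.
3 colors suffice: color 1 → {D, E}; color 2 → {A, C}; color 3 → {B}. No two adjacent vertices share a color.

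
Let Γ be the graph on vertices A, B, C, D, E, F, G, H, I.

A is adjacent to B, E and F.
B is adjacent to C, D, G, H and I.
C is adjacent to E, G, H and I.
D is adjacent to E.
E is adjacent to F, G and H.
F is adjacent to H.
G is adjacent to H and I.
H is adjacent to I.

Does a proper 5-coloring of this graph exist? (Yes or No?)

Yes

The chromatic number is 5. B, C, G, H, I are pairwise adjacent (a clique of size 5), so at least 5 colors are needed.
One proper 5-coloring: A=2, B=1, C=4, D=2, E=1, F=3, G=3, H=2, I=5.
That is already a proper 5-coloring.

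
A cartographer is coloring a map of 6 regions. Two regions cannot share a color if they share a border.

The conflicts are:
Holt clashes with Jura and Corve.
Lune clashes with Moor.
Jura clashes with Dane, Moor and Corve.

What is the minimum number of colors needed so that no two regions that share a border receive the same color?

3

Holt, Jura, Corve all conflict with each other, so at least 3 colors are needed.
3 colors suffice: Holt=3, Lune=1, Jura=1, Dane=2, Moor=2, Corve=2. No two conflicting regions share a color.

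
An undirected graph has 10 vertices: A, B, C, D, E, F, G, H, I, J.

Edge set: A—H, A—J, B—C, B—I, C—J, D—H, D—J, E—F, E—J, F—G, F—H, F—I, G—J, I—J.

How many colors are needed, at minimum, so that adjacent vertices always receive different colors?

3

The cycle H-A-J-I-F-H has odd length 5, so it cannot be 2-colored; at least 3 colors are needed.
3 colors suffice: color 1 → {B, F, J}; color 2 → {C, E, G, H, I}; color 3 → {A, D}. Each edge has distinct colors on its endpoints.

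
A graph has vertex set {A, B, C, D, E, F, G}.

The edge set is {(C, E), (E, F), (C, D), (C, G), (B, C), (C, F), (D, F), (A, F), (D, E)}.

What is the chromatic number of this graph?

C, D, E, F are mutually adjacent (a clique of size 4), so at least 4 colors are needed.
One proper 4-coloring: A=1, B=2, C=1, D=3, E=4, F=2, G=2. Every edge joins two different colors.

4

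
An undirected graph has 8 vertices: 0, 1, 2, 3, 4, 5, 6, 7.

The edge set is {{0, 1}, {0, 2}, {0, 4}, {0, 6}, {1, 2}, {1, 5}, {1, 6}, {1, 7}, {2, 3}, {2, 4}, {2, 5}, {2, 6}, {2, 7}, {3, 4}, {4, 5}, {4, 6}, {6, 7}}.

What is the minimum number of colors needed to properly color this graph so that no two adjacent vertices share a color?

4

1, 2, 6, 7 form a clique, so at least 4 colors are needed.
A valid assignment using 4 colors: 0=d, 1=c, 2=a, 3=b, 4=c, 5=b, 6=b, 7=d. No two adjacent vertices share a color.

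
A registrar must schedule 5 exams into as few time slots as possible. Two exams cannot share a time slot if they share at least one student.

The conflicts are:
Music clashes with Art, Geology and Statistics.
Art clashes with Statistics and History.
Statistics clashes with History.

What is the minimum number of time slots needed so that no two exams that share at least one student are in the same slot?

3

Music, Art, Statistics all conflict with each other, so at least 3 time slots are needed.
3 time slots suffice: time slot 1 → {Music, History}; time slot 2 → {Geology, Statistics}; time slot 3 → {Art}. Each listed conflict is separated.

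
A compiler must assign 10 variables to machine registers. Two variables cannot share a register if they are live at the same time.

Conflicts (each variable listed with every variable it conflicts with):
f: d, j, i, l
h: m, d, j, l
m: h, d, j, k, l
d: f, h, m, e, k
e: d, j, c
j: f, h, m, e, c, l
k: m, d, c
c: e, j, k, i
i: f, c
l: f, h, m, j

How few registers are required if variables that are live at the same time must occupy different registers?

4

h, m, j, l are mutually in conflict, so at least 4 registers are needed.
4 registers suffice: register 1 → {d, j, i}; register 2 → {f, m, c}; register 3 → {h, e, k}; register 4 → {l}. Every pair that conflicts lands in different registers.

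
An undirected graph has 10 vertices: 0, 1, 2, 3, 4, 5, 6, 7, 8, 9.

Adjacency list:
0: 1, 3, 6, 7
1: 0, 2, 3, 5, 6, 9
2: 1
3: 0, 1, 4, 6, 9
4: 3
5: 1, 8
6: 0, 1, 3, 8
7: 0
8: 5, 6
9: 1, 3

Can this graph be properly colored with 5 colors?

The chromatic number is 4. 0, 1, 3, 6 form a clique, so at least 4 colors are needed.
4 colors suffice: color red → {1, 4, 7, 8}; color blue → {2, 3, 5}; color green → {6, 9}; color yellow → {0}.
Since 5 ≥ 4, a proper 5-coloring certainly exists.

Yes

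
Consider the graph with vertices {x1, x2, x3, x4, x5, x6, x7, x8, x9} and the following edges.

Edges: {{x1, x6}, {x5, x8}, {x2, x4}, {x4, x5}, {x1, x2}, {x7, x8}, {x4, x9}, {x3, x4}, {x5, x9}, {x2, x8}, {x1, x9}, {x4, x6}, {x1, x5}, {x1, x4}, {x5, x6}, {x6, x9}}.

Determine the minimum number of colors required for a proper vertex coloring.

5

x1, x4, x5, x6, x9 are pairwise adjacent (a clique of size 5), so at least 5 colors are needed.
5 colors suffice: x1=2, x2=3, x3=2, x4=1, x5=3, x6=5, x7=2, x8=1, x9=4. Each edge has distinct colors on its endpoints.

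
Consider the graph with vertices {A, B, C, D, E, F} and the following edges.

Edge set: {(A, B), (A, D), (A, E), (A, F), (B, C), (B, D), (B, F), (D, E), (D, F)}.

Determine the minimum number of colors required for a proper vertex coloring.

4

A, B, D, F are pairwise adjacent (a clique of size 4), so at least 4 colors are needed.
A valid assignment using 4 colors: A=3, B=2, C=1, D=1, E=2, F=4. Each edge has distinct colors on its endpoints.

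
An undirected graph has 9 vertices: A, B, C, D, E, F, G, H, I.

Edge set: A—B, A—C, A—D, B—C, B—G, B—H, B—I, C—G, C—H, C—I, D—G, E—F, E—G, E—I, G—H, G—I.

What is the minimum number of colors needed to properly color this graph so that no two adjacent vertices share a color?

4

B, C, G, I are mutually adjacent (a clique of size 4), so at least 4 colors are needed.
One proper 4-coloring: A=1, B=3, C=2, D=2, E=2, F=1, G=1, H=4, I=4. Each edge has distinct colors on its endpoints.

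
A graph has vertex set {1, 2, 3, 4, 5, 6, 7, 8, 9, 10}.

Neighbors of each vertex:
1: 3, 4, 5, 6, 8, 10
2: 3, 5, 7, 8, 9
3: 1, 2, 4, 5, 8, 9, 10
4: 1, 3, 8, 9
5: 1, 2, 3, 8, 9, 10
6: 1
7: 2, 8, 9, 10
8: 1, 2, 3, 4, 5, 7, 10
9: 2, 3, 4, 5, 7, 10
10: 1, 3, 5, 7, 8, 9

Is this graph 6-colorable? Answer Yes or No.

The chromatic number is 5. 1, 3, 5, 8, 10 are mutually adjacent (a clique of size 5), so at least 5 colors are needed.
One proper 5-coloring: 1=green, 2=green, 3=red, 4=yellow, 5=purple, 6=red, 7=red, 8=blue, 9=blue, 10=yellow.
Since 6 ≥ 5, a proper 6-coloring certainly exists.

Yes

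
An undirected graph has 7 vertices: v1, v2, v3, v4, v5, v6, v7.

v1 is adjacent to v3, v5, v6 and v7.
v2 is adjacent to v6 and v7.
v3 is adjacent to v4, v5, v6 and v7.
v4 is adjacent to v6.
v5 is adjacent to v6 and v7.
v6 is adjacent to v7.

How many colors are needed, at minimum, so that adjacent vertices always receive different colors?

5

v1, v3, v5, v6, v7 are mutually adjacent (a clique of size 5), so at least 5 colors are needed.
5 colors suffice: color 1 → {v6}; color 2 → {v2, v3}; color 3 → {v4, v7}; color 4 → {v5}; color 5 → {v1}. No two adjacent vertices share a color.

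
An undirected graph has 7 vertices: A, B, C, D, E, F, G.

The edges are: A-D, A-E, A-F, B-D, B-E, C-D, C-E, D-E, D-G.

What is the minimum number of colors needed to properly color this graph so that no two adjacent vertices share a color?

A, D, E form a triangle, so at least 3 colors are needed.
3 colors suffice: A=green, B=green, C=green, D=red, E=blue, F=red, G=blue. No two adjacent vertices share a color.

3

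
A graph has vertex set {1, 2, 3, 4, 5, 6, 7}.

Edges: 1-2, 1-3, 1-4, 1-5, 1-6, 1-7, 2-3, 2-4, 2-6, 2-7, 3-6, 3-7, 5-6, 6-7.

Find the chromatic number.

5

1, 2, 3, 6, 7 are pairwise adjacent (a clique of size 5), so at least 5 colors are needed.
One proper 5-coloring: 1=red, 2=blue, 3=yellow, 4=green, 5=blue, 6=green, 7=purple. Every edge joins two different colors.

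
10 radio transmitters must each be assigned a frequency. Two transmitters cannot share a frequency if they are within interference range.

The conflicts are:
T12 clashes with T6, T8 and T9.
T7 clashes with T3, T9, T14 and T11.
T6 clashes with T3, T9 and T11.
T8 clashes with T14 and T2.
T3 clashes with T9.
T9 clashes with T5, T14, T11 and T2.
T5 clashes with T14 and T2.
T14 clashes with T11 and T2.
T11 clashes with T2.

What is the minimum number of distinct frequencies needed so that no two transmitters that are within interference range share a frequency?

4

T7, T9, T14, T11 pairwise conflict, so at least 4 frequencies are needed.
4 frequencies suffice: T12=3, T7=4, T6=2, T8=1, T3=3, T9=1, T5=3, T14=2, T11=3, T2=4. Each listed conflict is separated.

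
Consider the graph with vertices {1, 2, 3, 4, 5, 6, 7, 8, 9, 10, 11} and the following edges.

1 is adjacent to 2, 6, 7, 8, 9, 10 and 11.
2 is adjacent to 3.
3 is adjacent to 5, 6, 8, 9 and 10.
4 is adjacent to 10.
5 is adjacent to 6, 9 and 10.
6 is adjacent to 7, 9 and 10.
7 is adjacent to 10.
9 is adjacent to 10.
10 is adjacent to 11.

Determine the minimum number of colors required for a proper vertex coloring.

5

3, 5, 6, 9, 10 are mutually adjacent (a clique of size 5), so at least 5 colors are needed.
5 colors suffice: 1=b, 2=a, 3=b, 4=b, 5=e, 6=c, 7=d, 8=a, 9=d, 10=a, 11=c. Each edge has distinct colors on its endpoints.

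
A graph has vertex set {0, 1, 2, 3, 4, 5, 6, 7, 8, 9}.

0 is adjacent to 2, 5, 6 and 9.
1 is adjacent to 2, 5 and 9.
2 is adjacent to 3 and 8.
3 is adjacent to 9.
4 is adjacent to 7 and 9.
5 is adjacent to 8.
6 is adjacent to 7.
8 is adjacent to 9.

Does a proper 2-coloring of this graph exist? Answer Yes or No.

The cycle 7-6-0-9-4-7 has odd length 5, so it cannot be 2-colored; at least 3 colors are needed.
So 2 colors are not enough.

No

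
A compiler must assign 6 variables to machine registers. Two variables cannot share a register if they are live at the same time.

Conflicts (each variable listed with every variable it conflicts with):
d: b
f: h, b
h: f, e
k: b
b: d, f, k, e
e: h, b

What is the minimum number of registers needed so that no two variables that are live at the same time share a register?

2

b and e conflict, so at least 2 registers are needed.
Using 2 registers: d=2, f=2, h=1, k=2, b=1, e=2. Each listed conflict is separated.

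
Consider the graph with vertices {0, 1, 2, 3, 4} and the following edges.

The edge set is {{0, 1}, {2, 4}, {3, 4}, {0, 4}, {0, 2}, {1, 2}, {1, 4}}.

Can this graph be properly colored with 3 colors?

0, 1, 2, 4 form a clique, so at least 4 colors are needed.
So 3 colors are not enough.

No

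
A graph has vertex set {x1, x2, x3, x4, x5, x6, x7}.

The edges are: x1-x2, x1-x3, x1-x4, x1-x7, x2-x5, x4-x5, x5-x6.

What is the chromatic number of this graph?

2

x1 and x3 are adjacent, so at least 2 colors are needed.
2 colors suffice: color 1 → {x1, x5}; color 2 → {x2, x3, x4, x6, x7}. No two adjacent vertices share a color.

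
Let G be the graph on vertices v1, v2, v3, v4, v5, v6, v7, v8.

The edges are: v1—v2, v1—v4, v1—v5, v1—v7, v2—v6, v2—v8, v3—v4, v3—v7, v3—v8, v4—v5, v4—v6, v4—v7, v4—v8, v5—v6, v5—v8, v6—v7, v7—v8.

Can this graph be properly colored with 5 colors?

The chromatic number is 4. v3, v4, v7, v8 are pairwise adjacent (a clique of size 4), so at least 4 colors are needed.
4 colors suffice: color 1 → {v2, v4}; color 2 → {v1, v6, v8}; color 3 → {v5, v7}; color 4 → {v3}.
Since 5 ≥ 4, a proper 5-coloring certainly exists.

Yes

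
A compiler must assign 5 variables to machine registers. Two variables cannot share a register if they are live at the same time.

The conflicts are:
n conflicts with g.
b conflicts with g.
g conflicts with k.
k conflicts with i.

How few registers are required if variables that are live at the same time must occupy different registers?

g and k conflict, so at least 2 registers are needed.
2 registers suffice: register 1 → {g, i}; register 2 → {n, b, k}. No two conflicting variables share a register.

2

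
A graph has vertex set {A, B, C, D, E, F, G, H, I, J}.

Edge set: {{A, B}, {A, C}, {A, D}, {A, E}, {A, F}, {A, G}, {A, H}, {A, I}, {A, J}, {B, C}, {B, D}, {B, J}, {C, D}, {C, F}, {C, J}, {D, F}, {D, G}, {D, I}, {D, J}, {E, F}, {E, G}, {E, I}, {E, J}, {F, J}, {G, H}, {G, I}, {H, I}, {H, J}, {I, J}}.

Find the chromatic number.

A, B, C, D, J are mutually adjacent (a clique of size 5), so at least 5 colors are needed.
5 colors suffice: A=1, B=4, C=5, D=3, E=3, F=4, G=2, H=3, I=4, J=2. No two adjacent vertices share a color.

5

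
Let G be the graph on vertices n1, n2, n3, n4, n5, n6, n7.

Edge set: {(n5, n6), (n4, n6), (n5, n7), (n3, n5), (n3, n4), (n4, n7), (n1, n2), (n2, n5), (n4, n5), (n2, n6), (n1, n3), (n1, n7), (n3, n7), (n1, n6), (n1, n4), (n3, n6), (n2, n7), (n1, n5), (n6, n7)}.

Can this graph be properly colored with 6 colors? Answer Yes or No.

The chromatic number is 6. n1, n3, n4, n5, n6, n7 are mutually adjacent (a clique of size 6), so at least 6 colors are needed.
6 colors suffice: color 1 → {n1}; color 2 → {n5}; color 3 → {n7}; color 4 → {n6}; color 5 → {n2, n3}; color 6 → {n4}.
That is already a proper 6-coloring.

Yes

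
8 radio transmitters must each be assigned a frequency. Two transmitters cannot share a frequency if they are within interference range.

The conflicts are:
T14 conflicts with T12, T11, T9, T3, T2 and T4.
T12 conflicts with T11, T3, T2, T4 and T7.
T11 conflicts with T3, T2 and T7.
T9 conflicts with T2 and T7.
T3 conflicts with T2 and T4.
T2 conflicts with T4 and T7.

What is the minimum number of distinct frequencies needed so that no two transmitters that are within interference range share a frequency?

5

T14, T12, T3, T2, T4 pairwise conflict, so at least 5 frequencies are needed.
5 frequencies suffice: frequency 1 → {T2}; frequency 2 → {T14, T7}; frequency 3 → {T12, T9}; frequency 4 → {T3}; frequency 5 → {T11, T4}. Each listed conflict is separated.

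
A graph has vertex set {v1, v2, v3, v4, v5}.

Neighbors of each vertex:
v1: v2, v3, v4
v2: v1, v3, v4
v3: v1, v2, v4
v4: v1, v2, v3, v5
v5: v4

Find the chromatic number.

4

v1, v2, v3, v4 are mutually adjacent (a clique of size 4), so at least 4 colors are needed.
A valid assignment using 4 colors: v1=4, v2=3, v3=2, v4=1, v5=2. Each edge has distinct colors on its endpoints.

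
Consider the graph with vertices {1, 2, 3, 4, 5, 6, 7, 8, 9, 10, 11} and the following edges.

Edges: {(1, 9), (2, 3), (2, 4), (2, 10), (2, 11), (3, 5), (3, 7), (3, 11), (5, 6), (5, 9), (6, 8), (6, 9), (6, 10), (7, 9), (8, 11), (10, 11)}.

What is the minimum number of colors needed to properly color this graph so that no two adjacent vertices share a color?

3

5, 6, 9 are mutually adjacent, so at least 3 colors are needed.
3 colors suffice: color red → {1, 4, 6, 7, 11}; color blue → {3, 8, 9, 10}; color green → {2, 5}. Every edge joins two different colors.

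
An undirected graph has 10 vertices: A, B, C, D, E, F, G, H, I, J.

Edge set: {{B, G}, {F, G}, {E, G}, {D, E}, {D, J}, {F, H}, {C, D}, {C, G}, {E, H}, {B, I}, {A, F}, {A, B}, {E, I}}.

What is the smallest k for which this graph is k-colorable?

C and D are adjacent, so at least 2 colors are needed.
A valid assignment using 2 colors: A=blue, B=red, C=red, D=blue, E=red, F=red, G=blue, H=blue, I=blue, J=red. Each edge has distinct colors on its endpoints.

2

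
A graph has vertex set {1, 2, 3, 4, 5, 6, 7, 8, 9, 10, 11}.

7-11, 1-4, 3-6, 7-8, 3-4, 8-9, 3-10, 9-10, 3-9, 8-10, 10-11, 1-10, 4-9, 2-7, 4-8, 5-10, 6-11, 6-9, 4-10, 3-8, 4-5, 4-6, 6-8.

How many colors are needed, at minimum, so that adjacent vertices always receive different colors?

5

3, 4, 8, 9, 10 are mutually adjacent (a clique of size 5), so at least 5 colors are needed.
5 colors suffice: color red → {6, 7, 10}; color blue → {2, 4, 11}; color green → {1, 5, 8}; color yellow → {3}; color purple → {9}. Every edge joins two different colors.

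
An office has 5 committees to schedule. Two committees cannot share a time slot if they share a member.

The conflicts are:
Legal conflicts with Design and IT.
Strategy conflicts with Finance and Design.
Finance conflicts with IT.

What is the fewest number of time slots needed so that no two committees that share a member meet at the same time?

The cycle Finance-IT-Legal-Design-Strategy-Finance has odd length 5, so it cannot be 2-colored; at least 3 time slots are needed.
3 time slots suffice: time slot 1 → {Legal, Strategy}; time slot 2 → {Design, IT}; time slot 3 → {Finance}. No two conflicting committees share a time slot.

3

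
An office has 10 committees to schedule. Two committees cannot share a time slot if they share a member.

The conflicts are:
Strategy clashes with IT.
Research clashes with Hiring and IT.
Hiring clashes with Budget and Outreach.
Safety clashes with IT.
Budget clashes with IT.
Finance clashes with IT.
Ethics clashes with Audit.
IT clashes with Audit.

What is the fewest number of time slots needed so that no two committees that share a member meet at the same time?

2

Ethics and Audit conflict, so at least 2 time slots are needed.
2 time slots suffice: Strategy=2, Research=2, Hiring=1, Safety=2, Budget=2, Finance=2, Outreach=2, Ethics=1, IT=1, Audit=2. Each listed conflict is separated.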